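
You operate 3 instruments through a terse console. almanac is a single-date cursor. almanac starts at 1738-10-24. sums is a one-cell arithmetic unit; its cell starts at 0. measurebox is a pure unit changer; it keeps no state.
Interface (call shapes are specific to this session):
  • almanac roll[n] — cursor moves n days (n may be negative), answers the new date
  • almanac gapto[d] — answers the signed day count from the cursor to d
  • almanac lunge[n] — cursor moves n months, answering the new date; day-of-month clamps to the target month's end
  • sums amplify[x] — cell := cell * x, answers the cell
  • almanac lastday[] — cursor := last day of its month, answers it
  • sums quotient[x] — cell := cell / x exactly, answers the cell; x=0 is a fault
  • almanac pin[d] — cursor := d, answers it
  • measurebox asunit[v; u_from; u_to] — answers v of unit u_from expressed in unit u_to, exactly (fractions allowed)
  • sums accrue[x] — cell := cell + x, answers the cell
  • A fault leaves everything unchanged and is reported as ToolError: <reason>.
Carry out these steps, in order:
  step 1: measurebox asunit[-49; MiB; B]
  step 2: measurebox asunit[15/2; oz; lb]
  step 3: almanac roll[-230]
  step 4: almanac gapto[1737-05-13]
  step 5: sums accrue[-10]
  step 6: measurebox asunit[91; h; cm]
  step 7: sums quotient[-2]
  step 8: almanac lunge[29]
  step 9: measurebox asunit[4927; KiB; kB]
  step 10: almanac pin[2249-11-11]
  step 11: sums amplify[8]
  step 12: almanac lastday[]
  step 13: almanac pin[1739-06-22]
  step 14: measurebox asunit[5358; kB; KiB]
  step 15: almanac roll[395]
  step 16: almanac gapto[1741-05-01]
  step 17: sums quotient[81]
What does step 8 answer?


Answer: 1740-08-08

Derivation:
# 1. measurebox asunit(-49, MiB, B) : -51380224
# 2. measurebox asunit(15/2, oz, lb) : 15/32
# 3. almanac roll(-230) : 1738-03-08
# 4. almanac gapto(1737-05-13) : -299
# 5. sums accrue(-10) : -10
# 6. measurebox asunit(91, h, cm) : ToolError: incompatible units
# 7. sums quotient(-2) : 5
# 8. almanac lunge(29) : 1740-08-08
# 9. measurebox asunit(4927, KiB, kB) : 630656/125
# 10. almanac pin(2249-11-11) : 2249-11-11
# 11. sums amplify(8) : 40
# 12. almanac lastday() : 2249-11-30
# 13. almanac pin(1739-06-22) : 1739-06-22
# 14. measurebox asunit(5358, kB, KiB) : 334875/64
# 15. almanac roll(395) : 1740-07-21
# 16. almanac gapto(1741-05-01) : 284
# 17. sums quotient(81) : 40/81


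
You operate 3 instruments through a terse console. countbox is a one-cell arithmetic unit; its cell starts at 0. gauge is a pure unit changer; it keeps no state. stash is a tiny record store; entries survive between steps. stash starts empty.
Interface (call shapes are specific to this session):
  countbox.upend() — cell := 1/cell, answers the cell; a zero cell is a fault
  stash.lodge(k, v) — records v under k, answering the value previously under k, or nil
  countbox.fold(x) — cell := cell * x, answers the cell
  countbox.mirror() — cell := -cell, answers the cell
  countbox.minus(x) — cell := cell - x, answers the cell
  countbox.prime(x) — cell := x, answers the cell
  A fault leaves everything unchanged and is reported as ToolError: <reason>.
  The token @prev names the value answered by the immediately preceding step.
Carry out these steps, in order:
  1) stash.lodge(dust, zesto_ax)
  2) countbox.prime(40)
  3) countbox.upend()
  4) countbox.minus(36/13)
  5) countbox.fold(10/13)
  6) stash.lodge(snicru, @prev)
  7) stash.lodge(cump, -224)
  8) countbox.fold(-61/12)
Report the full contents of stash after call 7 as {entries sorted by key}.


==> lodge(k: dust, v: zesto_ax)
<== nil
==> prime(x: 40)
<== 40
==> upend()
<== 1/40
==> minus(x: 36/13)
<== -1427/520
==> fold(x: 10/13)
<== -1427/676
==> lodge(k: snicru, v: @prev)
<== nil
==> lodge(k: cump, v: -224)
<== nil
==> fold(x: -61/12)
<== 87047/8112

Answer: {cump=-224, dust=zesto_ax, snicru=-1427/676}


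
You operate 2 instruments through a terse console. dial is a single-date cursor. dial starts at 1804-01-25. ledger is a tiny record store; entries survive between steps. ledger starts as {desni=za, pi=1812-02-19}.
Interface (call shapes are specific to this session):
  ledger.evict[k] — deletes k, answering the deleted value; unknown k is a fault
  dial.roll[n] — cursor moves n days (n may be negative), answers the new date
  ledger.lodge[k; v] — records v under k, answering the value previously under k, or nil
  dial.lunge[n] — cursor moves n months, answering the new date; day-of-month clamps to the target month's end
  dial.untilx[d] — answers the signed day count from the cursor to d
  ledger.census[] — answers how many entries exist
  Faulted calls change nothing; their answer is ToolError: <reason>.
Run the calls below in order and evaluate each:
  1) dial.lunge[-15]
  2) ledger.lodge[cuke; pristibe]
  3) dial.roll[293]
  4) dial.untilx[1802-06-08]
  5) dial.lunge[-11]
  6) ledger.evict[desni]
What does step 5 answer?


-> dial.lunge(n: -15)
<- 1802-10-25
-> ledger.lodge(k: cuke, v: pristibe)
<- nil
-> dial.roll(n: 293)
<- 1803-08-14
-> dial.untilx(d: 1802-06-08)
<- -432
-> dial.lunge(n: -11)
<- 1802-09-14
-> ledger.evict(k: desni)
<- za

Answer: 1802-09-14


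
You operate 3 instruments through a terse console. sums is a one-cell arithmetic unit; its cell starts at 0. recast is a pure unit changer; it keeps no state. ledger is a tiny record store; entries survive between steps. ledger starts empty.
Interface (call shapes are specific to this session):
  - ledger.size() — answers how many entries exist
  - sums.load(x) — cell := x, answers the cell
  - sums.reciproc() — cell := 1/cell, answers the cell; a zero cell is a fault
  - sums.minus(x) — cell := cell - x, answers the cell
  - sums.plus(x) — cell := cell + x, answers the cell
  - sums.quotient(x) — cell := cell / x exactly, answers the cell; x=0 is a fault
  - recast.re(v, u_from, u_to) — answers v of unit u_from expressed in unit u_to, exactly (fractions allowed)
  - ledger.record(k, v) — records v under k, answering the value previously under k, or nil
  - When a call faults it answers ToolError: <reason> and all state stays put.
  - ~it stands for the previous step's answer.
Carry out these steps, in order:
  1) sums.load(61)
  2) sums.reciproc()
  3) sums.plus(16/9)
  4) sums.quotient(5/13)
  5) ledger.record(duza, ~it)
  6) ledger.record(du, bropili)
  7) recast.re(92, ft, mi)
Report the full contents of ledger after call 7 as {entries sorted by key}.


-- 1. sums.load(x→61) -> 61
-- 2. sums.reciproc() -> 1/61
-- 3. sums.plus(x→16/9) -> 985/549
-- 4. sums.quotient(x→5/13) -> 2561/549
-- 5. ledger.record(k→duza, v→~it) -> nil
-- 6. ledger.record(k→du, v→bropili) -> nil
-- 7. recast.re(v→92, u_from→ft, u_to→mi) -> 23/1320

Answer: {du=bropili, duza=2561/549}


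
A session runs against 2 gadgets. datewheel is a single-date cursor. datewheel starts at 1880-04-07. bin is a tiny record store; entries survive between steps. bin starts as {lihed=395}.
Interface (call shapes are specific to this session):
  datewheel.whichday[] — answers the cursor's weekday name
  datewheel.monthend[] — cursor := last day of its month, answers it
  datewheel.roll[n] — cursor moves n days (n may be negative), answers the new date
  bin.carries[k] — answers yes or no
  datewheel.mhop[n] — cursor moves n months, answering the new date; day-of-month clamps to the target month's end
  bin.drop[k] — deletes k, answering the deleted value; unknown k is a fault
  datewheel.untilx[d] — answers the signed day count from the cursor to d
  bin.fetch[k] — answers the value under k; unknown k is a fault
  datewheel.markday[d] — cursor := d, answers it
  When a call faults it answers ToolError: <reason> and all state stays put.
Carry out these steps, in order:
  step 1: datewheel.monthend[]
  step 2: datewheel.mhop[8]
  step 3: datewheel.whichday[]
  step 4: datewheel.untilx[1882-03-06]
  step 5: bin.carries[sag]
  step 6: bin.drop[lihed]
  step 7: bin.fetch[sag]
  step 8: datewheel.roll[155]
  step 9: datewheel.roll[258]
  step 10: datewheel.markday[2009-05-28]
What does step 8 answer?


Answer: 1881-06-03

Derivation:
Do: datewheel.monthend[]
See: 1880-04-30
Do: datewheel.mhop[8]
See: 1880-12-30
Do: datewheel.whichday[]
See: Thursday
Do: datewheel.untilx[1882-03-06]
See: 431
Do: bin.carries[sag]
See: no
Do: bin.drop[lihed]
See: 395
Do: bin.fetch[sag]
See: ToolError: no such key sag
Do: datewheel.roll[155]
See: 1881-06-03
Do: datewheel.roll[258]
See: 1882-02-16
Do: datewheel.markday[2009-05-28]
See: 2009-05-28


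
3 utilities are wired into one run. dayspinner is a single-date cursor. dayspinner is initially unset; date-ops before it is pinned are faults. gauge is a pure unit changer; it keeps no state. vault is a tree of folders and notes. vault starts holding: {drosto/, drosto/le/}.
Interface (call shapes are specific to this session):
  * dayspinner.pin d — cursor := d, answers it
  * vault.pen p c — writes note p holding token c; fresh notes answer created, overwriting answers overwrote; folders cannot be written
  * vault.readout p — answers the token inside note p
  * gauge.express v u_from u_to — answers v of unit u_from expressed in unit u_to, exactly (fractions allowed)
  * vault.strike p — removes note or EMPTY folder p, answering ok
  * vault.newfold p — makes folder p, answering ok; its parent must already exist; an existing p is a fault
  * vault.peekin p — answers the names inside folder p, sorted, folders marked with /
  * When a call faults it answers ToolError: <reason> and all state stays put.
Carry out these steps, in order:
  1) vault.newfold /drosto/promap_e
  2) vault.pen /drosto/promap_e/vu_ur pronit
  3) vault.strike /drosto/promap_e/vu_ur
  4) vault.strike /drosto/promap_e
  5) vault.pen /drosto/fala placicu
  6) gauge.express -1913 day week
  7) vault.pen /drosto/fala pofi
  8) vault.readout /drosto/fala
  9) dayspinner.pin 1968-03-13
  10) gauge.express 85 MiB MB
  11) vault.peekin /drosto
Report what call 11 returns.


Answer: [fala, le/]

Derivation:
==> vault.newfold(p→/drosto/promap_e)
<== ok
==> vault.pen(p→/drosto/promap_e/vu_ur, c→pronit)
<== created
==> vault.strike(p→/drosto/promap_e/vu_ur)
<== ok
==> vault.strike(p→/drosto/promap_e)
<== ok
==> vault.pen(p→/drosto/fala, c→placicu)
<== created
==> gauge.express(v→-1913, u_from→day, u_to→week)
<== -1913/7
==> vault.pen(p→/drosto/fala, c→pofi)
<== overwrote
==> vault.readout(p→/drosto/fala)
<== pofi
==> dayspinner.pin(d→1968-03-13)
<== 1968-03-13
==> gauge.express(v→85, u_from→MiB, u_to→MB)
<== 278528/3125
==> vault.peekin(p→/drosto)
<== [fala, le/]


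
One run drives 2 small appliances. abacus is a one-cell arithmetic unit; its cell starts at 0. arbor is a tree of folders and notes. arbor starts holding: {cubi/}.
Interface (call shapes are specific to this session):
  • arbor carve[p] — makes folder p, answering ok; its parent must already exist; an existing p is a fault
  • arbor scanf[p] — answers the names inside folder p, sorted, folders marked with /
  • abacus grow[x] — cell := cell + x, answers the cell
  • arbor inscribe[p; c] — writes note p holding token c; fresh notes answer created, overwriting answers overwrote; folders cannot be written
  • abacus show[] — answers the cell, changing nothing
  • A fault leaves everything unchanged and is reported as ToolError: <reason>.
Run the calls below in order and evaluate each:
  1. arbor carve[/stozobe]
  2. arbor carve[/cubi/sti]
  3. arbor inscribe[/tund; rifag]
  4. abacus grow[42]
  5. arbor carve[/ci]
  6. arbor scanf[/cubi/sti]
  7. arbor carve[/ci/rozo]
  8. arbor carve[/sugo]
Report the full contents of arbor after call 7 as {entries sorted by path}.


Answer: {ci/, ci/rozo/, cubi/, cubi/sti/, stozobe/, tund=rifag}

Derivation:
>>> arbor carve p: /stozobe
  ok
>>> arbor carve p: /cubi/sti
  ok
>>> arbor inscribe p: /tund c: rifag
  created
>>> abacus grow x: 42
  42
>>> arbor carve p: /ci
  ok
>>> arbor scanf p: /cubi/sti
  []
>>> arbor carve p: /ci/rozo
  ok
>>> arbor carve p: /sugo
  ok


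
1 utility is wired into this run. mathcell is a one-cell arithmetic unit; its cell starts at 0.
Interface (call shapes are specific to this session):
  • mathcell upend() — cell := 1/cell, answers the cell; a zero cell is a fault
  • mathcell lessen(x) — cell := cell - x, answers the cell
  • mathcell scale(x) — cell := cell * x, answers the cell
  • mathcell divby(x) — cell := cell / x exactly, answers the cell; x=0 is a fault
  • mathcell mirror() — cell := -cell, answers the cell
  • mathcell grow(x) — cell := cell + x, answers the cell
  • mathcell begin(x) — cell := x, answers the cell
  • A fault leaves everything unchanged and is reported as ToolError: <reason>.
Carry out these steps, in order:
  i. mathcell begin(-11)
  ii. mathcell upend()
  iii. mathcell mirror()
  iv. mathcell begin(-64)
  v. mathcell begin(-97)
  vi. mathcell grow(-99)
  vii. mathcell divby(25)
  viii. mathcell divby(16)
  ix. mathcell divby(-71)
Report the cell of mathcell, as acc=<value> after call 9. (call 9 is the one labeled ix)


CALL mathcell begin[x='-11']
RET  -11
CALL mathcell upend[]
RET  -1/11
CALL mathcell mirror[]
RET  1/11
CALL mathcell begin[x='-64']
RET  -64
CALL mathcell begin[x='-97']
RET  -97
CALL mathcell grow[x='-99']
RET  -196
CALL mathcell divby[x='25']
RET  -196/25
CALL mathcell divby[x='16']
RET  -49/100
CALL mathcell divby[x='-71']
RET  49/7100

Answer: acc=49/7100


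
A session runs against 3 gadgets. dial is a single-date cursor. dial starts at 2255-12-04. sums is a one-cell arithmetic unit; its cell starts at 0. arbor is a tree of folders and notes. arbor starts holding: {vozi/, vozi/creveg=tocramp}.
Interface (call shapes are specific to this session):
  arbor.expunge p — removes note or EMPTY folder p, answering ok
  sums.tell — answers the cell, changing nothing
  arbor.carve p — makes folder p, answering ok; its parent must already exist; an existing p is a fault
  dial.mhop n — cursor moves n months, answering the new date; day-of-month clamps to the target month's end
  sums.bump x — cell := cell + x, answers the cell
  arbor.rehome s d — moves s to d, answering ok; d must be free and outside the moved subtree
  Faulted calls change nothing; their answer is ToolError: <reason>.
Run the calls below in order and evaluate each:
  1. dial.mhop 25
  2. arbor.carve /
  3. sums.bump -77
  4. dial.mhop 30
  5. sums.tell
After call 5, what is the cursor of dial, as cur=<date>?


Answer: cur=2260-07-04

Derivation:
> dial.mhop 25
:: 2258-01-04
> arbor.carve /
:: ToolError: exists
> sums.bump -77
:: -77
> dial.mhop 30
:: 2260-07-04
> sums.tell
:: -77


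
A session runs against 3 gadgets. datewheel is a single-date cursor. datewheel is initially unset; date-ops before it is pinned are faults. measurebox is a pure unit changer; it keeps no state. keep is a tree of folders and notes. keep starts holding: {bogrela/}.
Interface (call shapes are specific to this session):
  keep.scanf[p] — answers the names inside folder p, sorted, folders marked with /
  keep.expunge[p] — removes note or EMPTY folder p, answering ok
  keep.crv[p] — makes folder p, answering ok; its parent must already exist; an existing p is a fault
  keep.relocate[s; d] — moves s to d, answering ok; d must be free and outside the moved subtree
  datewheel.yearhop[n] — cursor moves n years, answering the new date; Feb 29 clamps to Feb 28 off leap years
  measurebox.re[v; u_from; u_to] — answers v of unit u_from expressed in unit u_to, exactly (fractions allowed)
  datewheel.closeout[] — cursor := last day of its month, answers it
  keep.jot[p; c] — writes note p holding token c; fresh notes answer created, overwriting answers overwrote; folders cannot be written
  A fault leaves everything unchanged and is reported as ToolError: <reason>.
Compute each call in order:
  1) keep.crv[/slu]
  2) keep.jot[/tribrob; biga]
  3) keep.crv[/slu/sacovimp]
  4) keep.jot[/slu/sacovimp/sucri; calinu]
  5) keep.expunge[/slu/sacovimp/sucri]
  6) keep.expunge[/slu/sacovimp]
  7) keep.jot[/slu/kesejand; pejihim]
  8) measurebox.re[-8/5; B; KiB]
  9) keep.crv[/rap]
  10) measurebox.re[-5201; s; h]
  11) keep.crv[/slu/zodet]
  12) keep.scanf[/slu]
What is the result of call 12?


Answer: [kesejand, zodet/]

Derivation:
> crv p: /slu
:: ok
> jot p: /tribrob c: biga
:: created
> crv p: /slu/sacovimp
:: ok
> jot p: /slu/sacovimp/sucri c: calinu
:: created
> expunge p: /slu/sacovimp/sucri
:: ok
> expunge p: /slu/sacovimp
:: ok
> jot p: /slu/kesejand c: pejihim
:: created
> re v: -8/5 u_from: B u_to: KiB
:: -1/640
> crv p: /rap
:: ok
> re v: -5201 u_from: s u_to: h
:: -5201/3600
> crv p: /slu/zodet
:: ok
> scanf p: /slu
:: [kesejand, zodet/]


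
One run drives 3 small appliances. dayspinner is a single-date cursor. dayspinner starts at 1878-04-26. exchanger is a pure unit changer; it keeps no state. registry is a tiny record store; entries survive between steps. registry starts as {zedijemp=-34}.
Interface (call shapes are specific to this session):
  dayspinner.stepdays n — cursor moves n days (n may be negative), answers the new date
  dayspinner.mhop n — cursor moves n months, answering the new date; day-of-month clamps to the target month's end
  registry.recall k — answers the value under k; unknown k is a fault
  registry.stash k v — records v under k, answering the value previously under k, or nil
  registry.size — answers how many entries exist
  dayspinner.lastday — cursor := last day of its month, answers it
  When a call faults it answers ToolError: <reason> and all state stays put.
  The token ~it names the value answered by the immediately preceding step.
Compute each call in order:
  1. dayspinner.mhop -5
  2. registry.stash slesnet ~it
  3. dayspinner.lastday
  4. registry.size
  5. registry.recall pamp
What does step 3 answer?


$ mhop n='-5'
[out] 1877-11-26
$ stash k='slesnet' v='~it'
[out] nil
$ lastday
[out] 1877-11-30
$ size
[out] 2
$ recall k='pamp'
[out] ToolError: no such key pamp

Answer: 1877-11-30


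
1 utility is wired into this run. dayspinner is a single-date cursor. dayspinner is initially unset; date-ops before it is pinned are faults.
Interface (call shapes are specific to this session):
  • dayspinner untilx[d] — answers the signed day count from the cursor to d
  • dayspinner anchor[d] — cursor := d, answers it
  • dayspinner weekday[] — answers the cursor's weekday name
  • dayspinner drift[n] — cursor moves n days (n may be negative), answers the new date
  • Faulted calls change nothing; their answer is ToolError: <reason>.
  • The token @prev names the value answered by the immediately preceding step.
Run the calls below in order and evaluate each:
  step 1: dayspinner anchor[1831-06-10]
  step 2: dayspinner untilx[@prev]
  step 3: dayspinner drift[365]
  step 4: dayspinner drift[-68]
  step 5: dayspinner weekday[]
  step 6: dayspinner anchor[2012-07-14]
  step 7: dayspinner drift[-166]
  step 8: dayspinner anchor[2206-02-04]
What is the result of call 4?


Do: dayspinner anchor[d→1831-06-10]
See: 1831-06-10
Do: dayspinner untilx[d→@prev]
See: 0
Do: dayspinner drift[n→365]
See: 1832-06-09
Do: dayspinner drift[n→-68]
See: 1832-04-02
Do: dayspinner weekday[]
See: Monday
Do: dayspinner anchor[d→2012-07-14]
See: 2012-07-14
Do: dayspinner drift[n→-166]
See: 2012-01-30
Do: dayspinner anchor[d→2206-02-04]
See: 2206-02-04

Answer: 1832-04-02


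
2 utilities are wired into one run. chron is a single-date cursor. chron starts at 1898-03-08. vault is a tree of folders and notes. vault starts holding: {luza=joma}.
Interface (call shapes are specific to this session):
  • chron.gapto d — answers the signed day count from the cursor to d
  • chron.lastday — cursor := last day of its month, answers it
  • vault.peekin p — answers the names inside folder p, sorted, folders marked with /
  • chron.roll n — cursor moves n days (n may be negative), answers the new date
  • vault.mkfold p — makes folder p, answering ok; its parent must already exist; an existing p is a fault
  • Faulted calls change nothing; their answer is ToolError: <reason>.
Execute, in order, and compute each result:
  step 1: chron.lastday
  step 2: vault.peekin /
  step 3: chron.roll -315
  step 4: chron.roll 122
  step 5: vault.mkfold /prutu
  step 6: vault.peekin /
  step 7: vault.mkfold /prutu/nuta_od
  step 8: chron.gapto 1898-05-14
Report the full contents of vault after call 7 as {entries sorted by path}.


-> chron.lastday()
<- 1898-03-31
-> vault.peekin(p: /)
<- [luza]
-> chron.roll(n: -315)
<- 1897-05-20
-> chron.roll(n: 122)
<- 1897-09-19
-> vault.mkfold(p: /prutu)
<- ok
-> vault.peekin(p: /)
<- [luza, prutu/]
-> vault.mkfold(p: /prutu/nuta_od)
<- ok
-> chron.gapto(d: 1898-05-14)
<- 237

Answer: {luza=joma, prutu/, prutu/nuta_od/}


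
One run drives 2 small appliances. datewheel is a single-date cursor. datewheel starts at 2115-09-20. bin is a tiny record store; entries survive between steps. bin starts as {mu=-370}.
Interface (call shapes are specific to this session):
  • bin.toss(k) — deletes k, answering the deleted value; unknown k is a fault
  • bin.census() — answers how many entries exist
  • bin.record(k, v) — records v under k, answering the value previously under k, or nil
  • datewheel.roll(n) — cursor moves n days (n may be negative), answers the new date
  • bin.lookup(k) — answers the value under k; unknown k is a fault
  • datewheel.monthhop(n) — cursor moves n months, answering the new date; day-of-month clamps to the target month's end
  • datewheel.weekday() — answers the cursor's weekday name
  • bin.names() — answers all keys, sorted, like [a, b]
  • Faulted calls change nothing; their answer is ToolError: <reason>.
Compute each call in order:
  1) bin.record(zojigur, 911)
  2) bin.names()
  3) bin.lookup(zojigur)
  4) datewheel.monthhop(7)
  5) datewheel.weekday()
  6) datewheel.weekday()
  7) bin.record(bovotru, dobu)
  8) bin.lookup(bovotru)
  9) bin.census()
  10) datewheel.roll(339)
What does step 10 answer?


Answer: 2117-03-25

Derivation:
;; 1. bin.record(zojigur, 911) => nil
;; 2. bin.names() => [mu, zojigur]
;; 3. bin.lookup(zojigur) => 911
;; 4. datewheel.monthhop(7) => 2116-04-20
;; 5. datewheel.weekday() => Monday
;; 6. datewheel.weekday() => Monday
;; 7. bin.record(bovotru, dobu) => nil
;; 8. bin.lookup(bovotru) => dobu
;; 9. bin.census() => 3
;; 10. datewheel.roll(339) => 2117-03-25


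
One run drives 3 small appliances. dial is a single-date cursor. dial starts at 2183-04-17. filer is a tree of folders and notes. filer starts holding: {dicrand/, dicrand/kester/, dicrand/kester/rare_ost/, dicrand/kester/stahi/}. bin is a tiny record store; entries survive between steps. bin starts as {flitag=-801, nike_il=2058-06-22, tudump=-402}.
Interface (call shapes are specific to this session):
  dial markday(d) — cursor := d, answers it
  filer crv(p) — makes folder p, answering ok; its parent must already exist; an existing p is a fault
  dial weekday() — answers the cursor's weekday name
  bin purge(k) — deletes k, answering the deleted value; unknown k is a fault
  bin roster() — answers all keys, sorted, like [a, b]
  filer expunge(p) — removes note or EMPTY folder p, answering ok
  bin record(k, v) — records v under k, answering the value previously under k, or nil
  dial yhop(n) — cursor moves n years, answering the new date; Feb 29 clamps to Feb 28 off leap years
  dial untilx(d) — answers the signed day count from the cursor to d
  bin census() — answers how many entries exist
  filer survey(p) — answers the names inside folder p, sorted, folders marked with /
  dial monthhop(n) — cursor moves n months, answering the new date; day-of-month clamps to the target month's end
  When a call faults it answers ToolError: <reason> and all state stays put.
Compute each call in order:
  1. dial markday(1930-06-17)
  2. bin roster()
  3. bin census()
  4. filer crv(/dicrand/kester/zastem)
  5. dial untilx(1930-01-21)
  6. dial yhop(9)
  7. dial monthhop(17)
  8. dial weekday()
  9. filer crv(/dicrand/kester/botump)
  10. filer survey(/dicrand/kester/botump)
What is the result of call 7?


Answer: 1940-11-17

Derivation:
Do: dial markday[1930-06-17]
See: 1930-06-17
Do: bin roster[]
See: [flitag, nike_il, tudump]
Do: bin census[]
See: 3
Do: filer crv[/dicrand/kester/zastem]
See: ok
Do: dial untilx[1930-01-21]
See: -147
Do: dial yhop[9]
See: 1939-06-17
Do: dial monthhop[17]
See: 1940-11-17
Do: dial weekday[]
See: Sunday
Do: filer crv[/dicrand/kester/botump]
See: ok
Do: filer survey[/dicrand/kester/botump]
See: []


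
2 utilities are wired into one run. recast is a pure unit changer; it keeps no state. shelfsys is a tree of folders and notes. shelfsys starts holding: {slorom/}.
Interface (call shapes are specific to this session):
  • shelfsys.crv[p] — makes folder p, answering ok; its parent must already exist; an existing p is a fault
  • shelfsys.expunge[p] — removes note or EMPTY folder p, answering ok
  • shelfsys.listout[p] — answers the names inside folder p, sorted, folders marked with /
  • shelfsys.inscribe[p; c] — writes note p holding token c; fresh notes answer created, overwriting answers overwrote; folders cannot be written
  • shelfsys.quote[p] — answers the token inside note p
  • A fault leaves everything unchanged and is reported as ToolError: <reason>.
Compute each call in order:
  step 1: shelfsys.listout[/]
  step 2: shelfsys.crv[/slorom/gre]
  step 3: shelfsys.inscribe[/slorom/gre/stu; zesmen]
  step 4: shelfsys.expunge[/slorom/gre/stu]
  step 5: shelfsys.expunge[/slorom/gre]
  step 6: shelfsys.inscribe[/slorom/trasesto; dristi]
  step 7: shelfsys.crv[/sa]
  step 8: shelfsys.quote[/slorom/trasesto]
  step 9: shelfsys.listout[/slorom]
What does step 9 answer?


Answer: [trasesto]

Derivation:
! 1. shelfsys.listout(p: /) => [slorom/]
! 2. shelfsys.crv(p: /slorom/gre) => ok
! 3. shelfsys.inscribe(p: /slorom/gre/stu, c: zesmen) => created
! 4. shelfsys.expunge(p: /slorom/gre/stu) => ok
! 5. shelfsys.expunge(p: /slorom/gre) => ok
! 6. shelfsys.inscribe(p: /slorom/trasesto, c: dristi) => created
! 7. shelfsys.crv(p: /sa) => ok
! 8. shelfsys.quote(p: /slorom/trasesto) => dristi
! 9. shelfsys.listout(p: /slorom) => [trasesto]


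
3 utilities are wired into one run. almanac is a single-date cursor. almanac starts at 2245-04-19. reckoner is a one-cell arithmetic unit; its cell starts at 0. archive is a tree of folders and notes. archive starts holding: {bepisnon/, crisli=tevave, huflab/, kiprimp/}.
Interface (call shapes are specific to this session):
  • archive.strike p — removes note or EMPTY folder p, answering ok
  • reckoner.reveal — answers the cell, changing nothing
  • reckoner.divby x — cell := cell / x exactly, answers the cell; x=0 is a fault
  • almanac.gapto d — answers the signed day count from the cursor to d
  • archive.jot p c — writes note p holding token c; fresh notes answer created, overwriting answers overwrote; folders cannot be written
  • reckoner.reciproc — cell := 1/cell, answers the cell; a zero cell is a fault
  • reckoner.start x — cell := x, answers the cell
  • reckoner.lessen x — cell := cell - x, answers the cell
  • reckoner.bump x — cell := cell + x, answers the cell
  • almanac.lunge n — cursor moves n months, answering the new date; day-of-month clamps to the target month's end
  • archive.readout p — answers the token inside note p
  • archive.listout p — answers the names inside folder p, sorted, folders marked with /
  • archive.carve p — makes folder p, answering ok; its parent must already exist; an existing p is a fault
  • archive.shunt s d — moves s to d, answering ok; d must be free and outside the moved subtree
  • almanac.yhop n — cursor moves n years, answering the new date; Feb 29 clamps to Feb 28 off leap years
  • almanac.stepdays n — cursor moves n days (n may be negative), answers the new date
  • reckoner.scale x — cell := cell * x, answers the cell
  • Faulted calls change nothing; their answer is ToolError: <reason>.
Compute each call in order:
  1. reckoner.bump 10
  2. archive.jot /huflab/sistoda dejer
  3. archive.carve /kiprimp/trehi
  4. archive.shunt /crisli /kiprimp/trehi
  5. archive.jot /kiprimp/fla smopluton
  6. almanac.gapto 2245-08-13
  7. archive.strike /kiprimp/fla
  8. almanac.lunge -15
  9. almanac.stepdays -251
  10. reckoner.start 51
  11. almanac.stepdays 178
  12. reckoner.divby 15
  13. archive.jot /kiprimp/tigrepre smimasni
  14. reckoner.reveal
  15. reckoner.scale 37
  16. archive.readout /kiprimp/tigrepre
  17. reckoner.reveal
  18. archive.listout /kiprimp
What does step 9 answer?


Answer: 2243-05-13

Derivation:
Invoking bump on x='10', — result: 10.
I try jot on p='/huflab/sistoda', c='dejer', — result: created.
Invoking carve on p='/kiprimp/trehi', yielding ok.
Next I call shunt on s='/crisli', d='/kiprimp/trehi', — result: ToolError: exists.
Using jot on p='/kiprimp/fla', c='smopluton', — result: created.
Then gapto on d='2245-08-13', and get 116.
I use strike on p='/kiprimp/fla', — result: ok.
Calling lunge on n='-15', yielding 2244-01-19.
Invoking stepdays on n='-251': 2243-05-13.
I call start on x='51', yielding 51.
Invoking stepdays on n='178', → 2243-11-07.
I use divby on x='15', and get 17/5.
Calling jot on p='/kiprimp/tigrepre', c='smimasni': created.
Calling reveal: 17/5.
I invoke scale on x='37', and get 629/5.
Using readout on p='/kiprimp/tigrepre': smimasni.
Invoking reveal, yielding 629/5.
Then listout on p='/kiprimp', and observe [tigrepre, trehi/].


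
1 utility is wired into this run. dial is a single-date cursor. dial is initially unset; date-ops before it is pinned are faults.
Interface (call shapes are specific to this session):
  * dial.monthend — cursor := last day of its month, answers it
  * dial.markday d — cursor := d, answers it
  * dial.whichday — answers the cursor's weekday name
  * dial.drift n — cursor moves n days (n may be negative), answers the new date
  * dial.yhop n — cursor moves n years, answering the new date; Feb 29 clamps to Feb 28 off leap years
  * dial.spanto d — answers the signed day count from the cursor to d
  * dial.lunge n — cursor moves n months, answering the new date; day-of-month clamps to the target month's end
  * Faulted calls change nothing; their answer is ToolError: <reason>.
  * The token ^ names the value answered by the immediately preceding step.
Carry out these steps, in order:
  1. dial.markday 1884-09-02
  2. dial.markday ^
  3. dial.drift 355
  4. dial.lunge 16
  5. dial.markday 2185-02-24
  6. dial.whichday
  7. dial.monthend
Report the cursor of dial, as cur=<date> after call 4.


Answer: cur=1886-12-23

Derivation:
Act: dial.markday[d='1884-09-02']
Obs: 1884-09-02
Act: dial.markday[d='^']
Obs: 1884-09-02
Act: dial.drift[n='355']
Obs: 1885-08-23
Act: dial.lunge[n='16']
Obs: 1886-12-23
Act: dial.markday[d='2185-02-24']
Obs: 2185-02-24
Act: dial.whichday[]
Obs: Thursday
Act: dial.monthend[]
Obs: 2185-02-28


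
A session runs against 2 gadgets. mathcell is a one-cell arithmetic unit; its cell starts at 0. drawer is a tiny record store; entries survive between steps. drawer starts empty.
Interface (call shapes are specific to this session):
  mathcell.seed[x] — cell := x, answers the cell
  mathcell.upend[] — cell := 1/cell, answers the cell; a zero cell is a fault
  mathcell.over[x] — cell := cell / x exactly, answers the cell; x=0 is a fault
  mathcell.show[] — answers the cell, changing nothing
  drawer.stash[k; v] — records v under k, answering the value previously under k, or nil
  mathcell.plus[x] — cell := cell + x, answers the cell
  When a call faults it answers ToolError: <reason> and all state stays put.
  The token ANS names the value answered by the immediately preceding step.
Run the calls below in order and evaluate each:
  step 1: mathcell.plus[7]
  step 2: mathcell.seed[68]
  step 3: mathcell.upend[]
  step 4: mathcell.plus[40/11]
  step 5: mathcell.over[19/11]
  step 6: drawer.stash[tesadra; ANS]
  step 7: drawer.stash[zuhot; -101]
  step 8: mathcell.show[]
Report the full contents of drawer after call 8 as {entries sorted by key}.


Answer: {tesadra=2731/1292, zuhot=-101}

Derivation:
> mathcell.plus x→7
[out] 7
> mathcell.seed x→68
[out] 68
> mathcell.upend
[out] 1/68
> mathcell.plus x→40/11
[out] 2731/748
> mathcell.over x→19/11
[out] 2731/1292
> drawer.stash k→tesadra v→ANS
[out] nil
> drawer.stash k→zuhot v→-101
[out] nil
> mathcell.show
[out] 2731/1292


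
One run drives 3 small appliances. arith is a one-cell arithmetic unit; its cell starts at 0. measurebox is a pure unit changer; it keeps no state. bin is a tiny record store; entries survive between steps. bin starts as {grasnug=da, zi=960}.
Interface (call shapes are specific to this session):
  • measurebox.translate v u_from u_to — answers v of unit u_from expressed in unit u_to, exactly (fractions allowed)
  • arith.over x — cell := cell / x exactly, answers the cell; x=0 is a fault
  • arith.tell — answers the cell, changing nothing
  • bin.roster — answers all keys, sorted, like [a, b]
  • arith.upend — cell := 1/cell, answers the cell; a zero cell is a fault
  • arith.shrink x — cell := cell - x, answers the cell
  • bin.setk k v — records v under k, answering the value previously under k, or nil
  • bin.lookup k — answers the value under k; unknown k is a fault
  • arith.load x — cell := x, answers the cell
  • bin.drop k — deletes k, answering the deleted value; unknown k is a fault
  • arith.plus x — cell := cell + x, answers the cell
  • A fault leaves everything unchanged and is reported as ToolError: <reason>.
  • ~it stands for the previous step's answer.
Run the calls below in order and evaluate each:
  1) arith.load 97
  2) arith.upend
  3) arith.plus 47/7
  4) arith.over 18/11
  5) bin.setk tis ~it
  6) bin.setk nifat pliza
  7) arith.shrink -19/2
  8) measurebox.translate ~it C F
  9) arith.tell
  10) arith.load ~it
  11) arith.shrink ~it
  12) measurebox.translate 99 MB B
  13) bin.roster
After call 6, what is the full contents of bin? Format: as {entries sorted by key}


Act: arith.load[x=97]
Obs: 97
Act: arith.upend[]
Obs: 1/97
Act: arith.plus[x=47/7]
Obs: 4566/679
Act: arith.over[x=18/11]
Obs: 8371/2037
Act: bin.setk[k=tis; v=~it]
Obs: nil
Act: bin.setk[k=nifat; v=pliza]
Obs: nil
Act: arith.shrink[x=-19/2]
Obs: 55445/4074
Act: measurebox.translate[v=~it; u_from=C; u_to=F]
Obs: 76723/1358
Act: arith.tell[]
Obs: 55445/4074
Act: arith.load[x=~it]
Obs: 55445/4074
Act: arith.shrink[x=~it]
Obs: 0
Act: measurebox.translate[v=99; u_from=MB; u_to=B]
Obs: 99000000
Act: bin.roster[]
Obs: [grasnug, nifat, tis, zi]

Answer: {grasnug=da, nifat=pliza, tis=8371/2037, zi=960}


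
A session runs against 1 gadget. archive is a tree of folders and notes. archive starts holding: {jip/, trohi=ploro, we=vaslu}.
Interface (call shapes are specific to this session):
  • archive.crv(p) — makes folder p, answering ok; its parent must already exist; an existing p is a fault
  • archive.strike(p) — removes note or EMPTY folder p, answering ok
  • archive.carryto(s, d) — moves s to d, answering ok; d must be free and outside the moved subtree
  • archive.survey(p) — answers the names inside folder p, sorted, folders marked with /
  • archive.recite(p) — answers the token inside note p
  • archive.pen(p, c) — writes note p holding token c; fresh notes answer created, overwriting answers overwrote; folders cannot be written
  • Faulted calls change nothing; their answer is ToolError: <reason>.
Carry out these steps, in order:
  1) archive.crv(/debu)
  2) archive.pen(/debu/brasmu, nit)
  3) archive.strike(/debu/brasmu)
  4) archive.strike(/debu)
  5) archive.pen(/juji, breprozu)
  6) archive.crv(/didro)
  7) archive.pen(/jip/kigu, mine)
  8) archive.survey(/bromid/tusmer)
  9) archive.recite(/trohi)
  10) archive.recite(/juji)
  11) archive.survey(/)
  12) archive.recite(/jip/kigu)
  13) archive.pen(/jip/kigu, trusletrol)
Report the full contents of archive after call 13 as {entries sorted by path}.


Answer: {didro/, jip/, jip/kigu=trusletrol, juji=breprozu, trohi=ploro, we=vaslu}

Derivation:
Do: crv[/debu]
See: ok
Do: pen[/debu/brasmu; nit]
See: created
Do: strike[/debu/brasmu]
See: ok
Do: strike[/debu]
See: ok
Do: pen[/juji; breprozu]
See: created
Do: crv[/didro]
See: ok
Do: pen[/jip/kigu; mine]
See: created
Do: survey[/bromid/tusmer]
See: ToolError: not found
Do: recite[/trohi]
See: ploro
Do: recite[/juji]
See: breprozu
Do: survey[/]
See: [didro/, jip/, juji, trohi, we]
Do: recite[/jip/kigu]
See: mine
Do: pen[/jip/kigu; trusletrol]
See: overwrote


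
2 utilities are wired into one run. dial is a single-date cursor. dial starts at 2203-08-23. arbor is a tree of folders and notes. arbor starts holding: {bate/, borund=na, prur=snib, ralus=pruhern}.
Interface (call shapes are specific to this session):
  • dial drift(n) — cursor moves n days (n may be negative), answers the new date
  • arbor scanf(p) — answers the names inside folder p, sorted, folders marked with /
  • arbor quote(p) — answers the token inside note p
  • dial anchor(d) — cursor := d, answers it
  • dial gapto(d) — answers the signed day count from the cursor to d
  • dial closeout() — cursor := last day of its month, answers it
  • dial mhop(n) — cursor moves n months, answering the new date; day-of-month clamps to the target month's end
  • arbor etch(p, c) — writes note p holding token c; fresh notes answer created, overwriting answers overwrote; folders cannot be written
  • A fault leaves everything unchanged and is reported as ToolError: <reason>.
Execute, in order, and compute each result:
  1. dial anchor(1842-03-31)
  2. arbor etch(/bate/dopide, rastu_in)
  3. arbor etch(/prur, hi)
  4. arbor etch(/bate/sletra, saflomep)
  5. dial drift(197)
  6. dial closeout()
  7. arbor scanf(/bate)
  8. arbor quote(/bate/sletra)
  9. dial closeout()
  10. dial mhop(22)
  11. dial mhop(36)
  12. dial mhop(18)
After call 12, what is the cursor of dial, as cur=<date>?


Answer: cur=1849-02-28

Derivation:
Calling dial anchor(1842-03-31), and see 1842-03-31.
Using arbor etch(/bate/dopide, rastu_in): created.
I call arbor etch(/prur, hi), yielding overwrote.
I try arbor etch(/bate/sletra, saflomep), and get created.
Using dial drift(197), and get 1842-10-14.
Then dial closeout(), and observe 1842-10-31.
Calling arbor scanf(/bate), and see [dopide, sletra].
I try arbor quote(/bate/sletra), which returns saflomep.
Calling dial closeout, and observe 1842-10-31.
Calling dial mhop(22), yielding 1844-08-31.
Next I call dial mhop(36), and observe 1847-08-31.
Then dial mhop(18), → 1849-02-28.


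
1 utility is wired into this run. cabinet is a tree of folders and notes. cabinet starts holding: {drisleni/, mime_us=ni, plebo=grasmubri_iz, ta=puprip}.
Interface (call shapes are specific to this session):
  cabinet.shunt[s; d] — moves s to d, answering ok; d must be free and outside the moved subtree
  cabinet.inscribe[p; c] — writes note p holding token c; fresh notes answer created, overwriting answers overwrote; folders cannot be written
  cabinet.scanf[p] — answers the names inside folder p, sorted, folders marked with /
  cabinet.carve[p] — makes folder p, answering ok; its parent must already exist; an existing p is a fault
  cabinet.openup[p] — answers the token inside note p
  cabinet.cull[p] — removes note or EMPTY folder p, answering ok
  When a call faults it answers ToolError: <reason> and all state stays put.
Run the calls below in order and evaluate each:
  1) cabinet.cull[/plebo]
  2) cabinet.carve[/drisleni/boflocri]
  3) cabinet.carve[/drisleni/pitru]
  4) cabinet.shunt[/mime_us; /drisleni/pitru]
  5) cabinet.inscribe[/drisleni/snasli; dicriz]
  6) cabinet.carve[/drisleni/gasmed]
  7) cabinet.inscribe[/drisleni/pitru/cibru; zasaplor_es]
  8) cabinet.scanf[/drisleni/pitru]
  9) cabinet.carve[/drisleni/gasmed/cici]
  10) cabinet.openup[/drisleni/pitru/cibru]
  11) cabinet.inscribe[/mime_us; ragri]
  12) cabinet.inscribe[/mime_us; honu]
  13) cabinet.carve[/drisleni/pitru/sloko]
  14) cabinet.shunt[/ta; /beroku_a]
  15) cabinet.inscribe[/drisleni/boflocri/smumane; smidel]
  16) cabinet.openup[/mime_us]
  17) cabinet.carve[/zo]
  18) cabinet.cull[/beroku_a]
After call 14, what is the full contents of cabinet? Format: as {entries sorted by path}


Answer: {beroku_a=puprip, drisleni/, drisleni/boflocri/, drisleni/gasmed/, drisleni/gasmed/cici/, drisleni/pitru/, drisleni/pitru/cibru=zasaplor_es, drisleni/pitru/sloko/, drisleni/snasli=dicriz, mime_us=honu}

Derivation:
Act: cull[p: /plebo]
Obs: ok
Act: carve[p: /drisleni/boflocri]
Obs: ok
Act: carve[p: /drisleni/pitru]
Obs: ok
Act: shunt[s: /mime_us; d: /drisleni/pitru]
Obs: ToolError: exists
Act: inscribe[p: /drisleni/snasli; c: dicriz]
Obs: created
Act: carve[p: /drisleni/gasmed]
Obs: ok
Act: inscribe[p: /drisleni/pitru/cibru; c: zasaplor_es]
Obs: created
Act: scanf[p: /drisleni/pitru]
Obs: [cibru]
Act: carve[p: /drisleni/gasmed/cici]
Obs: ok
Act: openup[p: /drisleni/pitru/cibru]
Obs: zasaplor_es
Act: inscribe[p: /mime_us; c: ragri]
Obs: overwrote
Act: inscribe[p: /mime_us; c: honu]
Obs: overwrote
Act: carve[p: /drisleni/pitru/sloko]
Obs: ok
Act: shunt[s: /ta; d: /beroku_a]
Obs: ok
Act: inscribe[p: /drisleni/boflocri/smumane; c: smidel]
Obs: created
Act: openup[p: /mime_us]
Obs: honu
Act: carve[p: /zo]
Obs: ok
Act: cull[p: /beroku_a]
Obs: ok
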